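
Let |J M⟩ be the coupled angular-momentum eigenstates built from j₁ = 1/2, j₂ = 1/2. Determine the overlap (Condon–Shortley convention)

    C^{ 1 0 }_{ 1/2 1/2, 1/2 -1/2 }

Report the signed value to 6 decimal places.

√[3·0!1!1!/3! · 1!0!0!1!1!1!] = √(1/2)
  +(−1)^0/∏(0,0,0,0,1,1)! = 1  (running 1)
⟨..|..⟩ = √(1/2)·(1) = +0.707107

+√(1/2) ≈ +0.707107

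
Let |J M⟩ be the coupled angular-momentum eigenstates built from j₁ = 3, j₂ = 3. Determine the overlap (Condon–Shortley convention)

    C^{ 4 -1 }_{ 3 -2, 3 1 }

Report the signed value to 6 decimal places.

triangle: 2!·4!·4!/11! = 1152/39916800
(j±m)!: 1!·5!·4!·2!·3!·5! = 4147200
prefactor² = (2J+1)·Δ·N² = 82944/77
  k=1: −1/(1!·1!·4!·3!·0!·1!) = -1/144
  k=2: +1/(2!·0!·3!·2!·1!·2!) = 1/48
Σ = 1/72  ⇒  CG² = 82944/77·1/72² = 16/77
CG = +√(16/77) = +0.455842

+√(16/77) ≈ +0.455842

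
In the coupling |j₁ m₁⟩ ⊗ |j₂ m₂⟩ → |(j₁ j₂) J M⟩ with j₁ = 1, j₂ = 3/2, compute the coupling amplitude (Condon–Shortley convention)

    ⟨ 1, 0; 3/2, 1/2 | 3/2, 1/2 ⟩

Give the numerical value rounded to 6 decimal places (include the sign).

-0.258199

j₁+j₂−J=1  J+j₁−j₂=1  J−j₁+j₂=2  j₁+j₂+J+1=5
(j₁±m₁, j₂±m₂, J±M) = (1,1,2,1,2,1)
P² = 4/15
sum k=0..1:
  [0] +1/2 = 1/2
  [1] −1/1 = -1
S = -1/2
C² = P²·S² = 1/15 ; C = -0.258199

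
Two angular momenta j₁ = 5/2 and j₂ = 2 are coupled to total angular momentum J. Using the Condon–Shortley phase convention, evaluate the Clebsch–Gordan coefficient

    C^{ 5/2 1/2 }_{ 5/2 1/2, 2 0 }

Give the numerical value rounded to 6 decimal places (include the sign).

−√(8/35) ≈ -0.478091

j₁+j₂−J=2  J+j₁−j₂=3  J−j₁+j₂=2  j₁+j₂+J+1=8
(j₁±m₁, j₂±m₂, J±M) = (3,2,2,2,3,2)
P² = 72/35
sum k=0..2:
  [0] +1/8 = 1/8
  [1] −1/2 = -1/2
  [2] +1/24 = 1/24
S = -1/3
C² = P²·S² = 8/35 ; C = -0.478091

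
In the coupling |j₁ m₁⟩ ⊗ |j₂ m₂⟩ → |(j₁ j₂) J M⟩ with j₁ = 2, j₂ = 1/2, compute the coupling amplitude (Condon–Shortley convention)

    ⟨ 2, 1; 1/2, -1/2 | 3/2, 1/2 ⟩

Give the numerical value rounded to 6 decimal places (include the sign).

+0.774597  (= +√(3/5))

j₁+j₂−J=1  J+j₁−j₂=3  J−j₁+j₂=0  j₁+j₂+J+1=5
(j₁±m₁, j₂±m₂, J±M) = (3,1,0,1,2,1)
P² = 12/5
sum k=0..0:
  [0] +1/2 = 1/2
S = 1/2
C² = P²·S² = 3/5 ; C = +0.774597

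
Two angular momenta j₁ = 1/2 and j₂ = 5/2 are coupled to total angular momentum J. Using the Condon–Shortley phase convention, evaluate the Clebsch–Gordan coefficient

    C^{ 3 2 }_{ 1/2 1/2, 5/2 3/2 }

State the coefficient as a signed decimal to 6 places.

+√(5/6) = +0.912871

√[7·0!1!5!/7! · 1!0!4!1!5!1!] = √(480)
  +(−1)^0/∏(0,0,0,4,1,1)! = 1/24  (running 1/24)
⟨..|..⟩ = √(480)·(1/24) = +0.912871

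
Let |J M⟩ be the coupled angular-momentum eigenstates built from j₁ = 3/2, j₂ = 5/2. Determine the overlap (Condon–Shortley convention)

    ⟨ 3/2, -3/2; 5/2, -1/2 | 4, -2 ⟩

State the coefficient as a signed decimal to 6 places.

+0.597614  (= +√(5/14))

j₁+j₂−J=0  J+j₁−j₂=3  J−j₁+j₂=5  j₁+j₂+J+1=9
(j₁±m₁, j₂±m₂, J±M) = (0,3,2,3,2,6)
P² = 12960/7
sum k=0..0:
  [0] +1/72 = 1/72
S = 1/72
C² = P²·S² = 5/14 ; C = +0.597614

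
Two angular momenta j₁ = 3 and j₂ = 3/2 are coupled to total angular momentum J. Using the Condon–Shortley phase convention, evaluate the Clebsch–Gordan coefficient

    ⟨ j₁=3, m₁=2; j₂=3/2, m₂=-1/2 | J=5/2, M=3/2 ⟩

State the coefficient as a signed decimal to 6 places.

+0.267261

triangle: 2!·4!·1!/8! = 48/40320
(j±m)!: 5!·1!·1!·2!·4!·1! = 5760
prefactor² = (2J+1)·Δ·N² = 288/7
  k=0: +1/(0!·2!·1!·1!·3!·0!) = 1/12
  k=1: −1/(1!·1!·0!·0!·4!·1!) = -1/24
Σ = 1/24  ⇒  CG² = 288/7·1/24² = 1/14
CG = +√(1/14) = +0.267261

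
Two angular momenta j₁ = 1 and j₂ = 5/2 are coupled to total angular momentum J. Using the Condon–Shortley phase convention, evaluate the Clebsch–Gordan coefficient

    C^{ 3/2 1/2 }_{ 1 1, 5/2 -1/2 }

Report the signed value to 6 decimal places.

+0.447214

√[4·2!0!3!/6! · 2!0!2!3!2!1!] = √(16/5)
  +(−1)^0/∏(0,2,0,2,0,1)! = 1/4  (running 1/4)
⟨..|..⟩ = √(16/5)·(1/4) = +0.447214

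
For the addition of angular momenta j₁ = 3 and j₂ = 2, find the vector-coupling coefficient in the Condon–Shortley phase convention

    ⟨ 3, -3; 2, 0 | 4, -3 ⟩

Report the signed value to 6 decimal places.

j₁+j₂−J=1  J+j₁−j₂=5  J−j₁+j₂=3  j₁+j₂+J+1=10
(j₁±m₁, j₂±m₂, J±M) = (0,6,2,2,1,7)
P² = 25920
sum k=1..1:
  [1] −1/240 = -1/240
S = -1/240
C² = P²·S² = 9/20 ; C = -0.670820

-0.670820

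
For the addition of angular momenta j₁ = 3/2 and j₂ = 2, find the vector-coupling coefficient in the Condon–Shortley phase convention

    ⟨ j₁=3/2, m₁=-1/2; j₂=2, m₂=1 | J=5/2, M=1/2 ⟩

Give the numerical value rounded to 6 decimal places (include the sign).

√[6·1!2!3!/7! · 1!2!3!1!3!2!] = √(72/35)
  +(−1)^0/∏(0,1,2,3,0,0)! = 1/12  (running 1/12)
  +(−1)^1/∏(1,0,1,2,1,1)! = -1/2  (running -5/12)
⟨..|..⟩ = √(72/35)·(-5/12) = -0.597614

-0.597614  (= −√(5/14))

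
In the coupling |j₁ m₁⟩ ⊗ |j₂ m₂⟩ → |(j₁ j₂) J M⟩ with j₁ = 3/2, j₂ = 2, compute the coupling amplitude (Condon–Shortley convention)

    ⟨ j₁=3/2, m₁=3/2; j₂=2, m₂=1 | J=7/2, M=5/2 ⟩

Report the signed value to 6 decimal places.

√[8·0!3!4!/8! · 3!0!3!1!6!1!] = √(5184/7)
  +(−1)^0/∏(0,0,0,3,3,1)! = 1/36  (running 1/36)
⟨..|..⟩ = √(5184/7)·(1/36) = +0.755929

+√(4/7) = +0.755929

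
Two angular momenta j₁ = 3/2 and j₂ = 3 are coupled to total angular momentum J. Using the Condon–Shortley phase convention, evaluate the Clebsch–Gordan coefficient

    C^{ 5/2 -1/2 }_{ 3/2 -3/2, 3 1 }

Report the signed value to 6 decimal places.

+√(27/70) ≈ +0.621059

√[6·2!1!4!/8! · 0!3!4!2!2!3!] = √(864/35)
  +(−1)^2/∏(2,0,1,2,0,2)! = 1/8  (running 1/8)
⟨..|..⟩ = √(864/35)·(1/8) = +0.621059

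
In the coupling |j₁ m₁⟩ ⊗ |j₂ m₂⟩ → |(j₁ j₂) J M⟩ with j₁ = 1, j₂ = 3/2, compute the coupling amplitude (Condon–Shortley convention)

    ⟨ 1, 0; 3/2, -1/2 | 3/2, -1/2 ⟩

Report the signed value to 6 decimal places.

+√(1/15) ≈ +0.258199

√[4·1!1!2!/5! · 1!1!1!2!1!2!] = √(4/15)
  +(−1)^0/∏(0,1,1,1,0,1)! = 1  (running 1)
  +(−1)^1/∏(1,0,0,0,1,2)! = -1/2  (running 1/2)
⟨..|..⟩ = √(4/15)·(1/2) = +0.258199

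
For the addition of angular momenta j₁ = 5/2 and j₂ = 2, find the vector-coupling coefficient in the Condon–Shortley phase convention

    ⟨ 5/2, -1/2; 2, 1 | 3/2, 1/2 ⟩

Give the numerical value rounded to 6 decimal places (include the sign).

√[4·3!2!1!/7! · 2!3!3!1!2!1!] = √(48/35)
  +(−1)^2/∏(2,1,1,1,1,0)! = 1/2  (running 1/2)
  +(−1)^3/∏(3,0,0,0,2,1)! = -1/12  (running 5/12)
⟨..|..⟩ = √(48/35)·(5/12) = +0.487950

+√(5/21) ≈ +0.487950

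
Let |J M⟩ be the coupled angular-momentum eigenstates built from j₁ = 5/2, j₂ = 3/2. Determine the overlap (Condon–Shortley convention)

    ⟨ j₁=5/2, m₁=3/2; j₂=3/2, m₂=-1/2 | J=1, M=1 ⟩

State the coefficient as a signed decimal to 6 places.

-0.547723  (= −√(3/10))

√[3·3!2!0!/6! · 4!1!1!2!2!0!] = √(24/5)
  +(−1)^1/∏(1,2,0,0,2,0)! = -1/4  (running -1/4)
⟨..|..⟩ = √(24/5)·(-1/4) = -0.547723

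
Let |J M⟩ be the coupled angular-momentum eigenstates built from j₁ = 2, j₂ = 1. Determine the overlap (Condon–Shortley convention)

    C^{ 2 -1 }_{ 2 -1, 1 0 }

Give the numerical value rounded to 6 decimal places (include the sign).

−√(1/6) = -0.408248

j₁+j₂−J=1  J+j₁−j₂=3  J−j₁+j₂=1  j₁+j₂+J+1=6
(j₁±m₁, j₂±m₂, J±M) = (1,3,1,1,1,3)
P² = 3/2
sum k=0..1:
  [0] +1/6 = 1/6
  [1] −1/2 = -1/2
S = -1/3
C² = P²·S² = 1/6 ; C = -0.408248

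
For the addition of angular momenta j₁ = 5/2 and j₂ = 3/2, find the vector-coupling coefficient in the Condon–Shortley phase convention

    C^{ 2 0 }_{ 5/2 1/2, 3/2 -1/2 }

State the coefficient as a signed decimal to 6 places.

-0.267261  (= −√(1/14))

j₁+j₂−J=2  J+j₁−j₂=3  J−j₁+j₂=1  j₁+j₂+J+1=7
(j₁±m₁, j₂±m₂, J±M) = (3,2,1,2,2,2)
P² = 8/7
sum k=0..1:
  [0] +1/4 = 1/4
  [1] −1/2 = -1/2
S = -1/4
C² = P²·S² = 1/14 ; C = -0.267261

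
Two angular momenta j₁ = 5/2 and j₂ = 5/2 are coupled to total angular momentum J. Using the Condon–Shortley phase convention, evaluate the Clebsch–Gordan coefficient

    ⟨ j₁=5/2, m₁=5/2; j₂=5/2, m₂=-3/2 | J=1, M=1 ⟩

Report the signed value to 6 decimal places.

triangle: 4!·1!·1!/7! = 24/5040
(j±m)!: 5!·0!·1!·4!·2!·0! = 5760
prefactor² = (2J+1)·Δ·N² = 576/7
  k=0: +1/(0!·4!·0!·1!·1!·0!) = 1/24
Σ = 1/24  ⇒  CG² = 576/7·1/24² = 1/7
CG = +√(1/7) = +0.377964

+0.377964  (= +√(1/7))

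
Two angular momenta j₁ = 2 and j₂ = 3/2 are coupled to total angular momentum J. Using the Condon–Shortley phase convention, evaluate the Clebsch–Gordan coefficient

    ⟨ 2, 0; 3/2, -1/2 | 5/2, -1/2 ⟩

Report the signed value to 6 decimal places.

+0.292770  (= +√(3/35))

√[6·1!3!2!/7! · 2!2!1!2!2!3!] = √(48/35)
  +(−1)^0/∏(0,1,2,1,1,1)! = 1/2  (running 1/2)
  +(−1)^1/∏(1,0,1,0,2,2)! = -1/4  (running 1/4)
⟨..|..⟩ = √(48/35)·(1/4) = +0.292770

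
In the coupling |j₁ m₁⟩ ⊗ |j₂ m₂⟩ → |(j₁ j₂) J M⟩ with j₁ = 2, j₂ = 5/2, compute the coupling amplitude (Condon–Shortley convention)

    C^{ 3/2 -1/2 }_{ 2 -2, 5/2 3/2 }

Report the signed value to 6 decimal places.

−√(32/105) = -0.552052

triangle: 3!*1!*2!/7! = 12/5040
(j±m)!: 0!*4!*4!*1!*1!*2! = 1152
prefactor² = (2J+1)*Δ*N² = 384/35
  k=3: −1/(3!*0!*1!*1!*0!*1!) = -1/6
Σ = -1/6  ⇒  CG² = 384/35*(-1/6)² = 32/105
CG = −√(32/105) = -0.552052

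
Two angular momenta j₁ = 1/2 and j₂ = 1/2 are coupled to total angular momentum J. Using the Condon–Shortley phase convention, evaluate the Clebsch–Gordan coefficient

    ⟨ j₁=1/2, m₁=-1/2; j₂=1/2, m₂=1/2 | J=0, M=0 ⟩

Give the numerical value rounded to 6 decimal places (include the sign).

-0.707107

√[1·1!0!0!/2! · 0!1!1!0!0!0!] = √(1/2)
  +(−1)^1/∏(1,0,0,0,0,0)! = -1  (running -1)
⟨..|..⟩ = √(1/2)·(-1) = -0.707107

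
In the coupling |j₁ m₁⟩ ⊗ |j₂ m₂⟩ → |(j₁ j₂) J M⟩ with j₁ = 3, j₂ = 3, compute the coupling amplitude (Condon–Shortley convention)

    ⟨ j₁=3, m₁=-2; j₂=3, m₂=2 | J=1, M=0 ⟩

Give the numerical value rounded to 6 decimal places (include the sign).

j₁+j₂−J=5  J+j₁−j₂=1  J−j₁+j₂=1  j₁+j₂+J+1=8
(j₁±m₁, j₂±m₂, J±M) = (1,5,5,1,1,1)
P² = 900/7
sum k=4..5:
  [4] +1/24 = 1/24
  [5] −1/120 = -1/120
S = 1/30
C² = P²·S² = 1/7 ; C = +0.377964

+√(1/7) ≈ +0.377964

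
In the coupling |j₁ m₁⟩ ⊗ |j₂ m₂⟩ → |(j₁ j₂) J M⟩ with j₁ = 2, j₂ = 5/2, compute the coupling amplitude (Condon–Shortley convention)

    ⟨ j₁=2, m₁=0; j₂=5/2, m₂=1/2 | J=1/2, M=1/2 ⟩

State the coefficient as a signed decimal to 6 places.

+0.447214  (= +√(1/5))

triangle: 4!·0!·1!/6! = 24/720
(j±m)!: 2!·2!·3!·2!·1!·0! = 48
prefactor² = (2J+1)·Δ·N² = 16/5
  k=2: +1/(2!·2!·0!·1!·0!·0!) = 1/4
Σ = 1/4  ⇒  CG² = 16/5·1/4² = 1/5
CG = +√(1/5) = +0.447214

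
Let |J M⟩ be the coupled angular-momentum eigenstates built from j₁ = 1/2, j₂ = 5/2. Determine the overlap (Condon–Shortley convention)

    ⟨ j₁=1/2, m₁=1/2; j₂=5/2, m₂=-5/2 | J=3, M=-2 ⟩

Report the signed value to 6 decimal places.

+√(1/6) = +0.408248

j₁+j₂−J=0  J+j₁−j₂=1  J−j₁+j₂=5  j₁+j₂+J+1=7
(j₁±m₁, j₂±m₂, J±M) = (1,0,0,5,1,5)
P² = 2400
sum k=0..0:
  [0] +1/120 = 1/120
S = 1/120
C² = P²·S² = 1/6 ; C = +0.408248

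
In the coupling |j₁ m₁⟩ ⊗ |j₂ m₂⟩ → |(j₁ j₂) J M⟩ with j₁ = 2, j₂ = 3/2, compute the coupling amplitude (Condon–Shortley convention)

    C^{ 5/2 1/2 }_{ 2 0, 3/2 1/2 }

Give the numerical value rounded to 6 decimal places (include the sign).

triangle: 1!*3!*2!/7! = 12/5040
(j±m)!: 2!*2!*2!*1!*3!*2! = 96
prefactor² = (2J+1)*Δ*N² = 48/35
  k=0: +1/(0!*1!*2!*2!*1!*0!) = 1/4
  k=1: −1/(1!*0!*1!*1!*2!*1!) = -1/2
Σ = -1/4  ⇒  CG² = 48/35*(-1/4)² = 3/35
CG = −√(3/35) = -0.292770

−√(3/35) ≈ -0.292770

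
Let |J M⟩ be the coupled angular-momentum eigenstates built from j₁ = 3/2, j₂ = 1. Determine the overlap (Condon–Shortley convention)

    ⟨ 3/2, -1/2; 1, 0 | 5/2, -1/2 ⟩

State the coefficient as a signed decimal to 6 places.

√[6·0!3!2!/6! · 1!2!1!1!2!3!] = √(12/5)
  +(−1)^0/∏(0,0,2,1,1,1)! = 1/2  (running 1/2)
⟨..|..⟩ = √(12/5)·(1/2) = +0.774597

+0.774597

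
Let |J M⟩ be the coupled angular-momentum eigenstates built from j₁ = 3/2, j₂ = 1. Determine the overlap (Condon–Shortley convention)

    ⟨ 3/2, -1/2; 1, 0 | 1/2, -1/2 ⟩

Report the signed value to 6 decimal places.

−√(1/3) = -0.577350

j₁+j₂−J=2  J+j₁−j₂=1  J−j₁+j₂=0  j₁+j₂+J+1=4
(j₁±m₁, j₂±m₂, J±M) = (1,2,1,1,0,1)
P² = 1/3
sum k=1..1:
  [1] −1/1 = -1
S = -1
C² = P²·S² = 1/3 ; C = -0.577350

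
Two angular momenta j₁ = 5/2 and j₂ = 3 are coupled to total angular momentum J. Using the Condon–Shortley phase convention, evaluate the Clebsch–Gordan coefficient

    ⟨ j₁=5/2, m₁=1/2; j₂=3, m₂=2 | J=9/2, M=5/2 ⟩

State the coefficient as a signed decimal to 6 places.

−√(49/198) ≈ -0.497468

triangle: 1!×4!×5!/11! = 2880/39916800
(j±m)!: 3!×2!×5!×1!×7!×2! = 14515200
prefactor² = (2J+1)×Δ×N² = 115200/11
  k=0: +1/(0!×1!×2!×5!×2!×0!) = 1/480
  k=1: −1/(1!×0!×1!×4!×3!×1!) = -1/144
Σ = -7/1440  ⇒  CG² = 115200/11×(-7/1440)² = 49/198
CG = −√(49/198) = -0.497468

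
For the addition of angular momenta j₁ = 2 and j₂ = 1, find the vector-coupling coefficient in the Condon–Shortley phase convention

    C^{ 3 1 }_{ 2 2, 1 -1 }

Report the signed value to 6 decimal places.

+√(1/15) = +0.258199

triangle: 0!*4!*2!/7! = 48/5040
(j±m)!: 4!*0!*0!*2!*4!*2! = 2304
prefactor² = (2J+1)*Δ*N² = 768/5
  k=0: +1/(0!*0!*0!*0!*4!*2!) = 1/48
Σ = 1/48  ⇒  CG² = 768/5*1/48² = 1/15
CG = +√(1/15) = +0.258199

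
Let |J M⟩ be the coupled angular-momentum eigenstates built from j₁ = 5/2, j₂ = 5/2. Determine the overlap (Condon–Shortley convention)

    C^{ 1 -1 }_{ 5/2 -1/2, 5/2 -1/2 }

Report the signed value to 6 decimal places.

√[3·4!1!1!/7! · 2!3!2!3!0!2!] = √(144/35)
  +(−1)^2/∏(2,2,1,0,0,1)! = 1/4  (running 1/4)
⟨..|..⟩ = √(144/35)·(1/4) = +0.507093

+0.507093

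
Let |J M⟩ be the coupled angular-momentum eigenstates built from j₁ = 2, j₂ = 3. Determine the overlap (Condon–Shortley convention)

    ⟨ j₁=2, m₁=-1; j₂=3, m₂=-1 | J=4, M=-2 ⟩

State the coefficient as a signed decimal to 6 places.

triangle: 1!×3!×5!/10! = 720/3628800
(j±m)!: 1!×3!×2!×4!×2!×6! = 414720
prefactor² = (2J+1)×Δ×N² = 5184/7
  k=0: +1/(0!×1!×3!×2!×0!×3!) = 1/72
  k=1: −1/(1!×0!×2!×1!×1!×4!) = -1/48
Σ = -1/144  ⇒  CG² = 5184/7×(-1/144)² = 1/28
CG = −√(1/28) = -0.188982

-0.188982  (= −√(1/28))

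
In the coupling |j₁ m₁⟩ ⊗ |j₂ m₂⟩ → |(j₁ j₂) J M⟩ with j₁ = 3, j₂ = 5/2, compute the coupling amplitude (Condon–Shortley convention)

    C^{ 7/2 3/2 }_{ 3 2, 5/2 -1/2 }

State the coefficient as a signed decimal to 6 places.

triangle: 2!*4!*3!/10! = 288/3628800
(j±m)!: 5!*1!*2!*3!*5!*2! = 345600
prefactor² = (2J+1)*Δ*N² = 1536/7
  k=0: +1/(0!*2!*1!*2!*3!*1!) = 1/24
  k=1: −1/(1!*1!*0!*1!*4!*2!) = -1/48
Σ = 1/48  ⇒  CG² = 1536/7*1/48² = 2/21
CG = +√(2/21) = +0.308607

+√(2/21) ≈ +0.308607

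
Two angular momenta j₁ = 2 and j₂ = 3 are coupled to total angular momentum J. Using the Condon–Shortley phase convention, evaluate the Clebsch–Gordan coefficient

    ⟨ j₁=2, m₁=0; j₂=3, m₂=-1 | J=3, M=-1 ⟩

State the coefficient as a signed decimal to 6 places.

√[7·2!2!4!/9! · 2!2!2!4!2!4!] = √(256/15)
  +(−1)^0/∏(0,2,2,2,0,2)! = 1/16  (running 1/16)
  +(−1)^1/∏(1,1,1,1,1,3)! = -1/6  (running -5/48)
  +(−1)^2/∏(2,0,0,0,2,4)! = 1/96  (running -3/32)
⟨..|..⟩ = √(256/15)·(-3/32) = -0.387298

−√(3/20) = -0.387298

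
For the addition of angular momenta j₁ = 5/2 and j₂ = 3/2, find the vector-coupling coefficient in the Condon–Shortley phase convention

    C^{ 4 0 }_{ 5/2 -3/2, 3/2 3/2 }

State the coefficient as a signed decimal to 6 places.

+√(1/14) ≈ +0.267261

triangle: 0!*5!*3!/9! = 720/362880
(j±m)!: 1!*4!*3!*0!*4!*4! = 82944
prefactor² = (2J+1)*Δ*N² = 10368/7
  k=0: +1/(0!*0!*4!*3!*1!*0!) = 1/144
Σ = 1/144  ⇒  CG² = 10368/7*1/144² = 1/14
CG = +√(1/14) = +0.267261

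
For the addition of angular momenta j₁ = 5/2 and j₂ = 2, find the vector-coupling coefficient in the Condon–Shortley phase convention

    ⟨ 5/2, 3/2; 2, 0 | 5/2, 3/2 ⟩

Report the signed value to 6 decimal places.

√[6·2!3!2!/8! · 4!1!2!2!4!1!] = √(288/35)
  +(−1)^0/∏(0,2,1,2,2,0)! = 1/8  (running 1/8)
  +(−1)^1/∏(1,1,0,1,3,1)! = -1/6  (running -1/24)
⟨..|..⟩ = √(288/35)·(-1/24) = -0.119523

-0.119523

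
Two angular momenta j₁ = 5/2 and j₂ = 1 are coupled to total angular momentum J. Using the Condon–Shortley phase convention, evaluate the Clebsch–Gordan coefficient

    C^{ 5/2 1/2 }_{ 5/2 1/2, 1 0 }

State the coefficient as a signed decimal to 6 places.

+0.169031  (= +√(1/35))

j₁+j₂−J=1  J+j₁−j₂=4  J−j₁+j₂=1  j₁+j₂+J+1=7
(j₁±m₁, j₂±m₂, J±M) = (3,2,1,1,3,2)
P² = 144/35
sum k=0..1:
  [0] +1/4 = 1/4
  [1] −1/6 = -1/6
S = 1/12
C² = P²·S² = 1/35 ; C = +0.169031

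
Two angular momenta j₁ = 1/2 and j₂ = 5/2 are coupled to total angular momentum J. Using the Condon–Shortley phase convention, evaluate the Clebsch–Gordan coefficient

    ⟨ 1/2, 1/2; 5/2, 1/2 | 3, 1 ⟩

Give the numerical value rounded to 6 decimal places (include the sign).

+√(2/3) ≈ +0.816497

√[7·0!1!5!/7! · 1!0!3!2!4!2!] = √(96)
  +(−1)^0/∏(0,0,0,3,1,2)! = 1/12  (running 1/12)
⟨..|..⟩ = √(96)·(1/12) = +0.816497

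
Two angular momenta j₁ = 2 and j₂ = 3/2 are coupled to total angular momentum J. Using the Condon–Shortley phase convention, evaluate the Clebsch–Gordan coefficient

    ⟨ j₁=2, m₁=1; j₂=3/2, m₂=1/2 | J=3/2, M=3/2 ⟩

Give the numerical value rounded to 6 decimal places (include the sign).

-0.632456  (= −√(2/5))

j₁+j₂−J=2  J+j₁−j₂=2  J−j₁+j₂=1  j₁+j₂+J+1=6
(j₁±m₁, j₂±m₂, J±M) = (3,1,2,1,3,0)
P² = 8/5
sum k=1..1:
  [1] −1/2 = -1/2
S = -1/2
C² = P²·S² = 2/5 ; C = -0.632456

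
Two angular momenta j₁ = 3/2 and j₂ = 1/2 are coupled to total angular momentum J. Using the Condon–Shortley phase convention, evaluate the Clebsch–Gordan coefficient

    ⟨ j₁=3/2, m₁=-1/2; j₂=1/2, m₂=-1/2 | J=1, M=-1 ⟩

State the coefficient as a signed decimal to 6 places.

+0.500000

triangle: 1!*2!*0!/4! = 2/24
(j±m)!: 1!*2!*0!*1!*0!*2! = 4
prefactor² = (2J+1)*Δ*N² = 1
  k=0: +1/(0!*1!*2!*0!*0!*0!) = 1/2
Σ = 1/2  ⇒  CG² = 1*1/2² = 1/4
CG = +√(1/4) = +0.500000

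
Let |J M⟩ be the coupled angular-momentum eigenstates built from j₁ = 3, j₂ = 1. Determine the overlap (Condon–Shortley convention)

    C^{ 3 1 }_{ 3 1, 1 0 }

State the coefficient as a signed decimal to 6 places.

triangle: 1!·5!·1!/8! = 120/40320
(j±m)!: 4!·2!·1!·1!·4!·2! = 2304
prefactor² = (2J+1)·Δ·N² = 48
  k=0: +1/(0!·1!·2!·1!·3!·0!) = 1/12
  k=1: −1/(1!·0!·1!·0!·4!·1!) = -1/24
Σ = 1/24  ⇒  CG² = 48·1/24² = 1/12
CG = +√(1/12) = +0.288675

+0.288675  (= +√(1/12))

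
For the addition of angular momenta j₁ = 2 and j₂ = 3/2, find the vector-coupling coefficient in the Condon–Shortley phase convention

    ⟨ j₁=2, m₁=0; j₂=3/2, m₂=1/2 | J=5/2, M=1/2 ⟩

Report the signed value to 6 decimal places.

triangle: 1!*3!*2!/7! = 12/5040
(j±m)!: 2!*2!*2!*1!*3!*2! = 96
prefactor² = (2J+1)*Δ*N² = 48/35
  k=0: +1/(0!*1!*2!*2!*1!*0!) = 1/4
  k=1: −1/(1!*0!*1!*1!*2!*1!) = -1/2
Σ = -1/4  ⇒  CG² = 48/35*(-1/4)² = 3/35
CG = −√(3/35) = -0.292770

−√(3/35) ≈ -0.292770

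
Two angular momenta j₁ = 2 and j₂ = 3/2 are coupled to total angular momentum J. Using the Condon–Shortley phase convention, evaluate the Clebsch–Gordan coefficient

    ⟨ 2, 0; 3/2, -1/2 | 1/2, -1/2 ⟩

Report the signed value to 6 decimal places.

−√(1/5) = -0.447214

j₁+j₂−J=3  J+j₁−j₂=1  J−j₁+j₂=0  j₁+j₂+J+1=5
(j₁±m₁, j₂±m₂, J±M) = (2,2,1,2,0,1)
P² = 4/5
sum k=1..1:
  [1] −1/2 = -1/2
S = -1/2
C² = P²·S² = 1/5 ; C = -0.447214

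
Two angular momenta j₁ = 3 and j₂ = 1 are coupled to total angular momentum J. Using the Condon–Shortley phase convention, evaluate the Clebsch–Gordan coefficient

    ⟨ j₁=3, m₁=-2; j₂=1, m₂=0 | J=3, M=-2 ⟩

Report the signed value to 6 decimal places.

triangle: 1!*5!*1!/8! = 120/40320
(j±m)!: 1!*5!*1!*1!*1!*5! = 14400
prefactor² = (2J+1)*Δ*N² = 300
  k=0: +1/(0!*1!*5!*1!*0!*0!) = 1/120
  k=1: −1/(1!*0!*4!*0!*1!*1!) = -1/24
Σ = -1/30  ⇒  CG² = 300*(-1/30)² = 1/3
CG = −√(1/3) = -0.577350

-0.577350  (= −√(1/3))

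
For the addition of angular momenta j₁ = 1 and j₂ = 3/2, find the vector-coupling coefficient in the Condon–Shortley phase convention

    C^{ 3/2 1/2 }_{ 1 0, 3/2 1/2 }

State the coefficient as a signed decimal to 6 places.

triangle: 1!×1!×2!/5! = 2/120
(j±m)!: 1!×1!×2!×1!×2!×1! = 4
prefactor² = (2J+1)×Δ×N² = 4/15
  k=0: +1/(0!×1!×1!×2!×0!×0!) = 1/2
  k=1: −1/(1!×0!×0!×1!×1!×1!) = -1
Σ = -1/2  ⇒  CG² = 4/15×(-1/2)² = 1/15
CG = −√(1/15) = -0.258199

-0.258199  (= −√(1/15))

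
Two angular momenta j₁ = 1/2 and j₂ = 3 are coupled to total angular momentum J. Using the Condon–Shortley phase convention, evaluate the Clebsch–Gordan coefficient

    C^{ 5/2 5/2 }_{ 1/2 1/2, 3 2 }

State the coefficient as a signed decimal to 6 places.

triangle: 1!*0!*5!/7! = 120/5040
(j±m)!: 1!*0!*5!*1!*5!*0! = 14400
prefactor² = (2J+1)*Δ*N² = 14400/7
  k=0: +1/(0!*1!*0!*5!*0!*0!) = 1/120
Σ = 1/120  ⇒  CG² = 14400/7*1/120² = 1/7
CG = +√(1/7) = +0.377964

+0.377964  (= +√(1/7))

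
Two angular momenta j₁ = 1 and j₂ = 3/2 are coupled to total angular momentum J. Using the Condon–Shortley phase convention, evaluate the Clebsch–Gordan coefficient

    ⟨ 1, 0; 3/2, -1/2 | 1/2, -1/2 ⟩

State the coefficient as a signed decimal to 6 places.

j₁+j₂−J=2  J+j₁−j₂=0  J−j₁+j₂=1  j₁+j₂+J+1=4
(j₁±m₁, j₂±m₂, J±M) = (1,1,1,2,0,1)
P² = 1/3
sum k=1..1:
  [1] −1/1 = -1
S = -1
C² = P²·S² = 1/3 ; C = -0.577350

-0.577350  (= −√(1/3))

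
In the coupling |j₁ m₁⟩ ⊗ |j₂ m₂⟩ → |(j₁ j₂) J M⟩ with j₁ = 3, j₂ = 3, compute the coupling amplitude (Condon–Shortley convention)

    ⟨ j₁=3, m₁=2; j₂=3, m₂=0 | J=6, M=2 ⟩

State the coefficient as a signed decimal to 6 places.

√[13·0!6!6!/13! · 5!1!3!3!8!4!] = √(49766400/11)
  +(−1)^0/∏(0,0,1,3,5,3)! = 1/4320  (running 1/4320)
⟨..|..⟩ = √(49766400/11)·(1/4320) = +0.492366

+√(8/33) = +0.492366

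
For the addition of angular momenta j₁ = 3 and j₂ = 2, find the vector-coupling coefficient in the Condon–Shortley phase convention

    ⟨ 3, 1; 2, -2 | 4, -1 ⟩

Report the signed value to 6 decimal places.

+√(2/7) = +0.534522

triangle: 1!×5!×3!/10! = 720/3628800
(j±m)!: 4!×2!×0!×4!×3!×5! = 829440
prefactor² = (2J+1)×Δ×N² = 10368/7
  k=0: +1/(0!×1!×2!×0!×3!×3!) = 1/72
Σ = 1/72  ⇒  CG² = 10368/7×1/72² = 2/7
CG = +√(2/7) = +0.534522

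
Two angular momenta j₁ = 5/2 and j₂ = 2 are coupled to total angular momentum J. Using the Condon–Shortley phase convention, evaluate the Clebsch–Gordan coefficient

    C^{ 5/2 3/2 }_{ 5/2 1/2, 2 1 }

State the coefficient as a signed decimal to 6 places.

j₁+j₂−J=2  J+j₁−j₂=3  J−j₁+j₂=2  j₁+j₂+J+1=8
(j₁±m₁, j₂±m₂, J±M) = (3,2,3,1,4,1)
P² = 216/35
sum k=1..2:
  [1] −1/4 = -1/4
  [2] +1/12 = 1/12
S = -1/6
C² = P²·S² = 6/35 ; C = -0.414039

−√(6/35) = -0.414039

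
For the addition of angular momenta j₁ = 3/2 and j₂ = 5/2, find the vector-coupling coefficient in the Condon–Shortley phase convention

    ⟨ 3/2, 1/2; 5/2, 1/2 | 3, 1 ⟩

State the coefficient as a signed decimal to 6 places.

√[7·1!2!4!/8! · 2!1!3!2!4!2!] = √(48/5)
  +(−1)^0/∏(0,1,1,3,1,1)! = 1/6  (running 1/6)
  +(−1)^1/∏(1,0,0,2,2,2)! = -1/8  (running 1/24)
⟨..|..⟩ = √(48/5)·(1/24) = +0.129099

+0.129099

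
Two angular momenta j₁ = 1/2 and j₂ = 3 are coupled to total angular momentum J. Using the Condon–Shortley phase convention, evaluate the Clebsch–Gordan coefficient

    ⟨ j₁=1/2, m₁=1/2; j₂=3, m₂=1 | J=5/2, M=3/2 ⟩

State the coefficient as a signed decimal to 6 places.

j₁+j₂−J=1  J+j₁−j₂=0  J−j₁+j₂=5  j₁+j₂+J+1=7
(j₁±m₁, j₂±m₂, J±M) = (1,0,4,2,4,1)
P² = 1152/7
sum k=0..0:
  [0] +1/24 = 1/24
S = 1/24
C² = P²·S² = 2/7 ; C = +0.534522

+0.534522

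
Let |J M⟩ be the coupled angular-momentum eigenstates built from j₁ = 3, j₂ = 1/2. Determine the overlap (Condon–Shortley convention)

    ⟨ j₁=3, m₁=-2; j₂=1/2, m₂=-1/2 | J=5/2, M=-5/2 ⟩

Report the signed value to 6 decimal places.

j₁+j₂−J=1  J+j₁−j₂=5  J−j₁+j₂=0  j₁+j₂+J+1=7
(j₁±m₁, j₂±m₂, J±M) = (1,5,0,1,0,5)
P² = 14400/7
sum k=0..0:
  [0] +1/120 = 1/120
S = 1/120
C² = P²·S² = 1/7 ; C = +0.377964

+0.377964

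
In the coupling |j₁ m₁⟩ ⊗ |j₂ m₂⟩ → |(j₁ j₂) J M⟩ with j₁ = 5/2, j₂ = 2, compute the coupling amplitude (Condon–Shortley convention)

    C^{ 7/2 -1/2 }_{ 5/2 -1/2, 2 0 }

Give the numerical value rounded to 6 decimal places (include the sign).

j₁+j₂−J=1  J+j₁−j₂=4  J−j₁+j₂=3  j₁+j₂+J+1=9
(j₁±m₁, j₂±m₂, J±M) = (2,3,2,2,3,4)
P² = 768/35
sum k=0..1:
  [0] +1/12 = 1/12
  [1] −1/8 = -1/8
S = -1/24
C² = P²·S² = 4/105 ; C = -0.195180

−√(4/105) ≈ -0.195180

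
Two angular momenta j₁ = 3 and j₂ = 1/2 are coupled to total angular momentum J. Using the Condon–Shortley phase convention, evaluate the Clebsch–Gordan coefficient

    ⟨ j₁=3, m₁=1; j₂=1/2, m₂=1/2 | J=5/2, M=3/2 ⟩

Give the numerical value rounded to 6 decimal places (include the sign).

−√(2/7) = -0.534522

√[6·1!5!0!/7! · 4!2!1!0!4!1!] = √(1152/7)
  +(−1)^1/∏(1,0,1,0,4,0)! = -1/24  (running -1/24)
⟨..|..⟩ = √(1152/7)·(-1/24) = -0.534522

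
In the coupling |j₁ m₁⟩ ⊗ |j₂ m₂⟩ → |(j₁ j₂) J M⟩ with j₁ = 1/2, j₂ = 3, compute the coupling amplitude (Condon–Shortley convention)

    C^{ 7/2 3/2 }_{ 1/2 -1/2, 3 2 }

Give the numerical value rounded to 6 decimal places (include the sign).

√[8·0!1!6!/8! · 0!1!5!1!5!2!] = √(28800/7)
  +(−1)^0/∏(0,0,1,5,0,1)! = 1/120  (running 1/120)
⟨..|..⟩ = √(28800/7)·(1/120) = +0.534522

+√(2/7) ≈ +0.534522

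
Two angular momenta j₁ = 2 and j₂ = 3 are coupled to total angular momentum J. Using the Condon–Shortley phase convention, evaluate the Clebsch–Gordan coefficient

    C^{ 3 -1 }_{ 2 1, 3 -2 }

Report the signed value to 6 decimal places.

j₁+j₂−J=2  J+j₁−j₂=2  J−j₁+j₂=4  j₁+j₂+J+1=9
(j₁±m₁, j₂±m₂, J±M) = (3,1,1,5,2,4)
P² = 64
sum k=0..1:
  [0] +1/12 = 1/12
  [1] −1/48 = -1/48
S = 1/16
C² = P²·S² = 1/4 ; C = +0.500000

+√(1/4) ≈ +0.500000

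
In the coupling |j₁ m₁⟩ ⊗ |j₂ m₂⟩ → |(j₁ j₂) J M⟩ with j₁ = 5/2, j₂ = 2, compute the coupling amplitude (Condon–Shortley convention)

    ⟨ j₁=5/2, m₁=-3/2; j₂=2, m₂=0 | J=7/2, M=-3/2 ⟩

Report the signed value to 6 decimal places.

-0.534522  (= −√(2/7))

triangle: 1!·4!·3!/9! = 144/362880
(j±m)!: 1!·4!·2!·2!·2!·5! = 23040
prefactor² = (2J+1)·Δ·N² = 512/7
  k=0: +1/(0!·1!·4!·2!·0!·1!) = 1/48
  k=1: −1/(1!·0!·3!·1!·1!·2!) = -1/12
Σ = -1/16  ⇒  CG² = 512/7·(-1/16)² = 2/7
CG = −√(2/7) = -0.534522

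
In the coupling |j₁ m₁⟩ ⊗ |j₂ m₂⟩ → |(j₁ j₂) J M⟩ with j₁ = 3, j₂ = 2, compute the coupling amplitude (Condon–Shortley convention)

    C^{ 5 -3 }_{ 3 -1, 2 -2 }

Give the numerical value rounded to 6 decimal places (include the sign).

j₁+j₂−J=0  J+j₁−j₂=6  J−j₁+j₂=4  j₁+j₂+J+1=11
(j₁±m₁, j₂±m₂, J±M) = (2,4,0,4,2,8)
P² = 442368
sum k=0..0:
  [0] +1/1152 = 1/1152
S = 1/1152
C² = P²·S² = 1/3 ; C = +0.577350

+√(1/3) ≈ +0.577350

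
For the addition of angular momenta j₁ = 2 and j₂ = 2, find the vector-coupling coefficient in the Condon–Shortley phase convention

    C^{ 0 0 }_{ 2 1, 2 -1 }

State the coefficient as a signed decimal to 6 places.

-0.447214

√[1·4!0!0!/5! · 3!1!1!3!0!0!] = √(36/5)
  +(−1)^1/∏(1,3,0,0,0,0)! = -1/6  (running -1/6)
⟨..|..⟩ = √(36/5)·(-1/6) = -0.447214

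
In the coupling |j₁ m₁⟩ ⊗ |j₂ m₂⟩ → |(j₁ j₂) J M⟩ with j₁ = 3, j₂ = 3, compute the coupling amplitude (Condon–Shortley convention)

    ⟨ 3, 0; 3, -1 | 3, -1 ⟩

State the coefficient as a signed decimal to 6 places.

-0.408248

√[7·3!3!3!/10! · 3!3!2!4!2!4!] = √(864/25)
  +(−1)^0/∏(0,3,3,2,0,1)! = 1/72  (running 1/72)
  +(−1)^1/∏(1,2,2,1,1,2)! = -1/8  (running -1/9)
  +(−1)^2/∏(2,1,1,0,2,3)! = 1/24  (running -5/72)
⟨..|..⟩ = √(864/25)·(-5/72) = -0.408248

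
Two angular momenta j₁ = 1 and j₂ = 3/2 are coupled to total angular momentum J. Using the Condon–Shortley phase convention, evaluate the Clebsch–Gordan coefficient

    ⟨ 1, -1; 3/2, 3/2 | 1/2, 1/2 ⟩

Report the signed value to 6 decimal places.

+√(1/2) = +0.707107

triangle: 2!×0!×1!/4! = 2/24
(j±m)!: 0!×2!×3!×0!×1!×0! = 12
prefactor² = (2J+1)×Δ×N² = 2
  k=2: +1/(2!×0!×0!×1!×0!×0!) = 1/2
Σ = 1/2  ⇒  CG² = 2×1/2² = 1/2
CG = +√(1/2) = +0.707107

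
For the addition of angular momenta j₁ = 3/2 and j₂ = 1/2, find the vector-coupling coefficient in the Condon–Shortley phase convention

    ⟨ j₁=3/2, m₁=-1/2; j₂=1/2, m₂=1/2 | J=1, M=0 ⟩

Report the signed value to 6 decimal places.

√[3·1!2!0!/4! · 1!2!1!0!1!1!] = √(1/2)
  +(−1)^1/∏(1,0,1,0,1,0)! = -1  (running -1)
⟨..|..⟩ = √(1/2)·(-1) = -0.707107

−√(1/2) ≈ -0.707107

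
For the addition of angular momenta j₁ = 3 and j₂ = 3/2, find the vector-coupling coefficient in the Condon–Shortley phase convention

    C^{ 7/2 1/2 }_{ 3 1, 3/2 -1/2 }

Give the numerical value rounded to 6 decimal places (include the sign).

+0.534522

j₁+j₂−J=1  J+j₁−j₂=5  J−j₁+j₂=2  j₁+j₂+J+1=9
(j₁±m₁, j₂±m₂, J±M) = (4,2,1,2,4,3)
P² = 512/7
sum k=0..1:
  [0] +1/12 = 1/12
  [1] −1/48 = -1/48
S = 1/16
C² = P²·S² = 2/7 ; C = +0.534522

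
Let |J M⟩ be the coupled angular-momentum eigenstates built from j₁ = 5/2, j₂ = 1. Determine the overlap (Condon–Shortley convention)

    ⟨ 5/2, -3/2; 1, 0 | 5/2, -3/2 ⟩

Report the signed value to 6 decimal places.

√[6·1!4!1!/7! · 1!4!1!1!1!4!] = √(576/35)
  +(−1)^0/∏(0,1,4,1,0,0)! = 1/24  (running 1/24)
  +(−1)^1/∏(1,0,3,0,1,1)! = -1/6  (running -1/8)
⟨..|..⟩ = √(576/35)·(-1/8) = -0.507093

−√(9/35) = -0.507093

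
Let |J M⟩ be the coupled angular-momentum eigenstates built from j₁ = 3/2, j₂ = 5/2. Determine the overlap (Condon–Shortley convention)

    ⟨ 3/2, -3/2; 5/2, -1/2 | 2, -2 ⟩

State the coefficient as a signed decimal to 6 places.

+√(1/7) = +0.377964

√[5·2!1!3!/7! · 0!3!2!3!0!4!] = √(144/7)
  +(−1)^2/∏(2,0,1,0,0,3)! = 1/12  (running 1/12)
⟨..|..⟩ = √(144/7)·(1/12) = +0.377964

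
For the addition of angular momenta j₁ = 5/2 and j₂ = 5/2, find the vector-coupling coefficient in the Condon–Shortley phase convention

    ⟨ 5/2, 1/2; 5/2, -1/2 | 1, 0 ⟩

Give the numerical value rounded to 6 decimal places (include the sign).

j₁+j₂−J=4  J+j₁−j₂=1  J−j₁+j₂=1  j₁+j₂+J+1=7
(j₁±m₁, j₂±m₂, J±M) = (3,2,2,3,1,1)
P² = 72/35
sum k=1..2:
  [1] −1/6 = -1/6
  [2] +1/4 = 1/4
S = 1/12
C² = P²·S² = 1/70 ; C = +0.119523

+0.119523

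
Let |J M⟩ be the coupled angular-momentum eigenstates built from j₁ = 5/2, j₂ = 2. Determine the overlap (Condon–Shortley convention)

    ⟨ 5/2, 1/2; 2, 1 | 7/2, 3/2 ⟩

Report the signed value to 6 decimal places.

−√(2/21) ≈ -0.308607

√[8·1!4!3!/9! · 3!2!3!1!5!2!] = √(384/7)
  +(−1)^0/∏(0,1,2,3,2,0)! = 1/24  (running 1/24)
  +(−1)^1/∏(1,0,1,2,3,1)! = -1/12  (running -1/24)
⟨..|..⟩ = √(384/7)·(-1/24) = -0.308607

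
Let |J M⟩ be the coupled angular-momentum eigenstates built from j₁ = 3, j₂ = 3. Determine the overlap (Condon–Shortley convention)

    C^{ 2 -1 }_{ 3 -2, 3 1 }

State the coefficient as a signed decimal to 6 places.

j₁+j₂−J=4  J+j₁−j₂=2  J−j₁+j₂=2  j₁+j₂+J+1=9
(j₁±m₁, j₂±m₂, J±M) = (1,5,4,2,1,3)
P² = 320/7
sum k=3..4:
  [3] −1/12 = -1/12
  [4] +1/48 = 1/48
S = -1/16
C² = P²·S² = 5/28 ; C = -0.422577

-0.422577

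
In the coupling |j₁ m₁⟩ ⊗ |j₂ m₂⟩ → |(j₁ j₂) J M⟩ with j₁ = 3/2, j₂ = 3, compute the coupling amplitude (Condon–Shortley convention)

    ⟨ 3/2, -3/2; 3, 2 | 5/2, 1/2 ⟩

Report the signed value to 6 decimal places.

√[6·2!1!4!/8! · 0!3!5!1!3!2!] = √(432/7)
  +(−1)^2/∏(2,0,1,3,0,1)! = 1/12  (running 1/12)
⟨..|..⟩ = √(432/7)·(1/12) = +0.654654

+√(3/7) = +0.654654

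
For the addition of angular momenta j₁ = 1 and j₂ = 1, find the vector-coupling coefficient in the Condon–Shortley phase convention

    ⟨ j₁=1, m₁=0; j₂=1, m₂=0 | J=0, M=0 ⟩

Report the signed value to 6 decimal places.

j₁+j₂−J=2  J+j₁−j₂=0  J−j₁+j₂=0  j₁+j₂+J+1=3
(j₁±m₁, j₂±m₂, J±M) = (1,1,1,1,0,0)
P² = 1/3
sum k=1..1:
  [1] −1/1 = -1
S = -1
C² = P²·S² = 1/3 ; C = -0.577350

-0.577350  (= −√(1/3))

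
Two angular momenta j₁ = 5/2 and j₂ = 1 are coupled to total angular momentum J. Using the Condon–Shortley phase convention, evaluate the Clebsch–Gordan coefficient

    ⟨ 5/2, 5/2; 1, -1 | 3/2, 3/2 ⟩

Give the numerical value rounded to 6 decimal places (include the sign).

j₁+j₂−J=2  J+j₁−j₂=3  J−j₁+j₂=0  j₁+j₂+J+1=6
(j₁±m₁, j₂±m₂, J±M) = (5,0,0,2,3,0)
P² = 96
sum k=0..0:
  [0] +1/12 = 1/12
S = 1/12
C² = P²·S² = 2/3 ; C = +0.816497

+0.816497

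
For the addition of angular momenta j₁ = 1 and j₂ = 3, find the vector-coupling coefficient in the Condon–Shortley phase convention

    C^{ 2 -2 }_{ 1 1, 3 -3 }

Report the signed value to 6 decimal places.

triangle: 2!·0!·4!/7! = 48/5040
(j±m)!: 2!·0!·0!·6!·0!·4! = 34560
prefactor² = (2J+1)·Δ·N² = 11520/7
  k=0: +1/(0!·2!·0!·0!·0!·4!) = 1/48
Σ = 1/48  ⇒  CG² = 11520/7·1/48² = 5/7
CG = +√(5/7) = +0.845154

+√(5/7) = +0.845154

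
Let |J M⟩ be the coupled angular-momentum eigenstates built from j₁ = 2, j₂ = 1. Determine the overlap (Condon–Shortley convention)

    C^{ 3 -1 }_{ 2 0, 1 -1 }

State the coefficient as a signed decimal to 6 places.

+√(2/5) ≈ +0.632456

j₁+j₂−J=0  J+j₁−j₂=4  J−j₁+j₂=2  j₁+j₂+J+1=7
(j₁±m₁, j₂±m₂, J±M) = (2,2,0,2,2,4)
P² = 128/5
sum k=0..0:
  [0] +1/8 = 1/8
S = 1/8
C² = P²·S² = 2/5 ; C = +0.632456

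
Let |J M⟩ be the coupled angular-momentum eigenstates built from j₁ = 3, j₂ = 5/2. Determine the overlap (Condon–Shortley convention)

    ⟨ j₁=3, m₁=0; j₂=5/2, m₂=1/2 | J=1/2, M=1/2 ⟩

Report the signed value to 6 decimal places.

√[2·5!1!0!/7! · 3!3!3!2!1!0!] = √(144/7)
  +(−1)^3/∏(3,2,0,0,1,0)! = -1/12  (running -1/12)
⟨..|..⟩ = √(144/7)·(-1/12) = -0.377964

−√(1/7) ≈ -0.377964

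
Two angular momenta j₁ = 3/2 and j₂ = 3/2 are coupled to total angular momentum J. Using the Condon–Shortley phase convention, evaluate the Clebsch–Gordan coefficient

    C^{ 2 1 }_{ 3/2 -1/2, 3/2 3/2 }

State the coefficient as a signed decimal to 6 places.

−√(1/2) ≈ -0.707107

√[5·1!2!2!/6! · 1!2!3!0!3!1!] = √(2)
  +(−1)^1/∏(1,0,1,2,1,0)! = -1/2  (running -1/2)
⟨..|..⟩ = √(2)·(-1/2) = -0.707107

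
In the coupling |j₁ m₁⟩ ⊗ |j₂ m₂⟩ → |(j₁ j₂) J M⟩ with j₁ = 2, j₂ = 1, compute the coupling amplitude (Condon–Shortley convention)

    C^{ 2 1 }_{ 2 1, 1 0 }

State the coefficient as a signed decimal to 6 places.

j₁+j₂−J=1  J+j₁−j₂=3  J−j₁+j₂=1  j₁+j₂+J+1=6
(j₁±m₁, j₂±m₂, J±M) = (3,1,1,1,3,1)
P² = 3/2
sum k=0..1:
  [0] +1/2 = 1/2
  [1] −1/6 = -1/6
S = 1/3
C² = P²·S² = 1/6 ; C = +0.408248

+0.408248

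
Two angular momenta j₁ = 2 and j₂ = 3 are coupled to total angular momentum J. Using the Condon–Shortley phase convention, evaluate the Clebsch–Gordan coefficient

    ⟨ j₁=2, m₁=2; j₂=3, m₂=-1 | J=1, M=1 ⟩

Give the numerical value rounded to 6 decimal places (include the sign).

+0.169031  (= +√(1/35))

√[3·4!0!2!/7! · 4!0!2!4!2!0!] = √(2304/35)
  +(−1)^0/∏(0,4,0,2,0,0)! = 1/48  (running 1/48)
⟨..|..⟩ = √(2304/35)·(1/48) = +0.169031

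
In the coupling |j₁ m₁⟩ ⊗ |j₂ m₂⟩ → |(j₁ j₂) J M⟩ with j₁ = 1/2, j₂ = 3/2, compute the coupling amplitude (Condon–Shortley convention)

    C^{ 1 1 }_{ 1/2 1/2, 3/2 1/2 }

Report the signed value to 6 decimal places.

+√(1/4) ≈ +0.500000

triangle: 1!·0!·2!/4! = 2/24
(j±m)!: 1!·0!·2!·1!·2!·0! = 4
prefactor² = (2J+1)·Δ·N² = 1
  k=0: +1/(0!·1!·0!·2!·0!·0!) = 1/2
Σ = 1/2  ⇒  CG² = 1·1/2² = 1/4
CG = +√(1/4) = +0.500000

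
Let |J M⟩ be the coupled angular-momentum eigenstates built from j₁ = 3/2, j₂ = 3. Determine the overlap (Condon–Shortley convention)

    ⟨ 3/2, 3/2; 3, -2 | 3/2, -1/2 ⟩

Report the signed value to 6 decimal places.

+√(2/7) ≈ +0.534522

j₁+j₂−J=3  J+j₁−j₂=0  J−j₁+j₂=3  j₁+j₂+J+1=7
(j₁±m₁, j₂±m₂, J±M) = (3,0,1,5,1,2)
P² = 288/7
sum k=0..0:
  [0] +1/12 = 1/12
S = 1/12
C² = P²·S² = 2/7 ; C = +0.534522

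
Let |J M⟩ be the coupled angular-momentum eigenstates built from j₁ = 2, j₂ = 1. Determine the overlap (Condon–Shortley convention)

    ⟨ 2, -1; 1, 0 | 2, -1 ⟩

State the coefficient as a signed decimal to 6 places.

triangle: 1!×3!×1!/6! = 6/720
(j±m)!: 1!×3!×1!×1!×1!×3! = 36
prefactor² = (2J+1)×Δ×N² = 3/2
  k=0: +1/(0!×1!×3!×1!×0!×0!) = 1/6
  k=1: −1/(1!×0!×2!×0!×1!×1!) = -1/2
Σ = -1/3  ⇒  CG² = 3/2×(-1/3)² = 1/6
CG = −√(1/6) = -0.408248

−√(1/6) ≈ -0.408248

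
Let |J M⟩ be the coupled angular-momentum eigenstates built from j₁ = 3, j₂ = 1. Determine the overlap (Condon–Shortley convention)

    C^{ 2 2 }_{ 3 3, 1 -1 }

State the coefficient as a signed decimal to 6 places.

+0.845154  (= +√(5/7))

j₁+j₂−J=2  J+j₁−j₂=4  J−j₁+j₂=0  j₁+j₂+J+1=7
(j₁±m₁, j₂±m₂, J±M) = (6,0,0,2,4,0)
P² = 11520/7
sum k=0..0:
  [0] +1/48 = 1/48
S = 1/48
C² = P²·S² = 5/7 ; C = +0.845154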